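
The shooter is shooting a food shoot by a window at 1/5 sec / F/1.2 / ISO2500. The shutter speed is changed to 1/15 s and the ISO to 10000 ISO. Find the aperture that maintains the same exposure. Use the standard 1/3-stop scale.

Shutter speed: 1/5 → 1/6 → 1/8 → 1/10 → 1/13 → 1/15 — 1 2/3 stops faster (darker).
ISO: 2500 → 3200 → 4000 → 5000 → 6400 → 8000 → 10000 — 2 stops higher (brighter).
Net change so far: 1/3 stop brighter. Offset with the aperture: f/1.2 → f/1.4.

f/1.4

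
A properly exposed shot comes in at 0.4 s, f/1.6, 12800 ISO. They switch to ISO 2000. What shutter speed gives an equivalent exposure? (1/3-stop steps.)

ISO: 12800 → 10000 → 8000 → 6400 → 5000 → 4000 → 3200 → 2500 → 2000 — 2 2/3 stops lower (darker).
Need 2 2/3 stops brighter from the shutter speed: 0.4 → 0.5 → 0.6 → 0.8 → 1 → 1.3 → 1.6 → 2 → 2.5.

2.5 s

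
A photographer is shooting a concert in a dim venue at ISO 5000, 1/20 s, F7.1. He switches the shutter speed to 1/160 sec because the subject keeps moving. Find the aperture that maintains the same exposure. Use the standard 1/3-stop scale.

Shutter speed: 1/20 → 1/25 → 1/30 → 1/40 → 1/50 → 1/60 → 1/80 → 1/100 → 1/125 → 1/160 — 3 stops shorter (darker).
Need 3 stops brighter from the aperture: f/7.1 → f/6.3 → f/5.6 → f/5 → f/4.5 → f/4 → f/3.5 → f/3.2 → f/2.8 → f/2.5.

f/2.5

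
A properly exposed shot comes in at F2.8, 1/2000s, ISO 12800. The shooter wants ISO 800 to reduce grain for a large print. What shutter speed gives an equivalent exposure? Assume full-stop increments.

ISO: 12800 → 6400 → 3200 → 1600 → 800 — 4 stops dropped (darker).
Need 4 stops brighter from the shutter speed: 1/2000 → 1/1000 → 1/500 → 1/250 → 1/125.

1/125s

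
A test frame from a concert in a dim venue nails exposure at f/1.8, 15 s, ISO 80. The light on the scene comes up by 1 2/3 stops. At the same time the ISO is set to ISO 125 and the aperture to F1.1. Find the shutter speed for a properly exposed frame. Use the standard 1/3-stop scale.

Scene light: 1 2/3 stops brighter.
ISO: 80 → 100 → 125 — 2/3 stop raised (brighter).
Aperture: f/1.8 → f/1.6 → f/1.4 → f/1.2 → f/1.1 — 1 1/3 stops wider (brighter).
Net so far: 3 2/3 stops brighter. Shutter speed: 15 → 13 → 10 → 8 → 6 → 5 → 4 → 3.2 → 2.5 → 2 → 1.6 → 1.3.

1.3 s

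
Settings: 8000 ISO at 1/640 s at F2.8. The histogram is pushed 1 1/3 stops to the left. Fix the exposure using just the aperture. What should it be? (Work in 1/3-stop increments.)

f/1.8

Underexposed by 1 1/3 stops → need 1 1/3 stops brighter.
Aperture: f/2.8 → f/2.5 → f/2.2 → f/2 → f/1.8.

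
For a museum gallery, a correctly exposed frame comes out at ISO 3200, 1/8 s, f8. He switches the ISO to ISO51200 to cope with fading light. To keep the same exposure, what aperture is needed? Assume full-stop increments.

f/32

ISO: 3200 → 6400 → 12800 → 25600 → 51200 — 4 stops raised (brighter).
Need 4 stops darker from the aperture: f/8 → f/11 → f/16 → f/22 → f/32.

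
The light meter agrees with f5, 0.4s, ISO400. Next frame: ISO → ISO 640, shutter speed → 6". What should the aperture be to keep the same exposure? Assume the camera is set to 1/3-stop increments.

f/25

ISO: 400 → 500 → 640 — 2/3 stop raised (brighter).
Shutter speed: 0.4 → 0.5 → 0.6 → 0.8 → 1 → 1.3 → 1.6 → 2 → 2.5 → 3.2 → 4 → 5 → 6 — 4 stops slower (brighter).
Net change so far: 4 2/3 stops brighter. Offset with the aperture: f/5 → f/5.6 → f/6.3 → f/7.1 → f/8 → f/9 → f/10 → f/11 → f/13 → f/14 → f/16 → f/18 → f/20 → f/22 → f/25.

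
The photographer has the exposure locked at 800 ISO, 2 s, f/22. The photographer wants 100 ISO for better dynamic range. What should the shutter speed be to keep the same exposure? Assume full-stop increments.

15 s

ISO: 800 → 400 → 200 → 100 — 3 stops lower (darker).
Need 3 stops brighter from the shutter speed: 2 → 4 → 8 → 15.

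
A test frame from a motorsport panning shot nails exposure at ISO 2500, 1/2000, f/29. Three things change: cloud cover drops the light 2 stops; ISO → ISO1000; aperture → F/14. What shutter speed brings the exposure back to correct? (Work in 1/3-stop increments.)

Scene light: 2 stops darker.
ISO: 2500 → 2000 → 1600 → 1250 → 1000 — 1 1/3 stops dropped (darker).
Aperture: f/29 → f/25 → f/22 → f/20 → f/18 → f/16 → f/14 — 2 stops opened up (brighter).
Net so far: 1 1/3 stops darker. Shutter speed: 1/2000 → 1/1600 → 1/1250 → 1/1000 → 1/800.

1/800s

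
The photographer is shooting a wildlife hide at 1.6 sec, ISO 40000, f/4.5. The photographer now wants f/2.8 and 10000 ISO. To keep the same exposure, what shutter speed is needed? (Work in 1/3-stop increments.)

2.5 s

Aperture: f/4.5 → f/4 → f/3.5 → f/3.2 → f/2.8 — 1 1/3 stops larger aperture (brighter).
ISO: 40000 → 32000 → 25600 → 20000 → 16000 → 12800 → 10000 — 2 stops dropped (darker).
Net change so far: 2/3 stop darker. Offset with the shutter speed: 1.6 → 2 → 2.5.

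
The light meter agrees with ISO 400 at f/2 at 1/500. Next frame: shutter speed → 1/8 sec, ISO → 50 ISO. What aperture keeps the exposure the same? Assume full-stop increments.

f/5.6

Shutter speed: 1/500 → 1/250 → 1/125 → 1/60 → 1/30 → 1/15 → 1/8 — 6 stops longer (brighter).
ISO: 400 → 200 → 100 → 50 — 3 stops dropped (darker).
Net change so far: 3 stops brighter. Offset with the aperture: f/2 → f/2.8 → f/4 → f/5.6.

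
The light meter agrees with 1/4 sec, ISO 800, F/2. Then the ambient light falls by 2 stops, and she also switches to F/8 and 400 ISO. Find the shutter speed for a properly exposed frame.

Scene light: 2 stops darker.
Aperture: f/2 → f/2.8 → f/4 → f/5.6 → f/8 — 4 stops stopped down (darker).
ISO: 800 → 400 — 1 stop dropped (darker).
Net so far: 7 stops darker. Shutter speed: 1/4 → 1/2 → 1 → 2 → 4 → 8 → 15 → 30.

30 s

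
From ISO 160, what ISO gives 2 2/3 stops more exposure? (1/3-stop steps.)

ISO 1000

ISO: 160 → 200 → 250 → 320 → 400 → 500 → 640 → 800 → 1000 — 2 2/3 stops higher (brighter).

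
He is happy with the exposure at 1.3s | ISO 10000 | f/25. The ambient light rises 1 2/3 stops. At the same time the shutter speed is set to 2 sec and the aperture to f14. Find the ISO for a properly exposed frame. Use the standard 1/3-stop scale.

Scene light: 1 2/3 stops brighter.
Shutter speed: 1.3 → 1.6 → 2 — 2/3 stop slower (brighter).
Aperture: f/25 → f/22 → f/20 → f/18 → f/16 → f/14 — 1 2/3 stops opened up (brighter).
Net so far: 4 stops brighter. ISO: 10000 → 8000 → 6400 → 5000 → 4000 → 3200 → 2500 → 2000 → 1600 → 1250 → 1000 → 800 → 640.

ISO 640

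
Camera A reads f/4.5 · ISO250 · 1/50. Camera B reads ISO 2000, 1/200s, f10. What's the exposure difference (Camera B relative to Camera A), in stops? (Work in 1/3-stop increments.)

Aperture: f/4.5 → f/5 → f/5.6 → f/6.3 → f/7.1 → f/8 → f/9 → f/10 — 2 1/3 stops narrower (darker).
Shutter speed: 1/50 → 1/60 → 1/80 → 1/100 → 1/125 → 1/160 → 1/200 — 2 stops shorter (darker).
ISO: 250 → 320 → 400 → 500 → 640 → 800 → 1000 → 1250 → 1600 → 2000 — 3 stops higher (brighter).
Net: −2 1/3 −2 +3 = −1 1/3 stops.

1 1/3 stops darker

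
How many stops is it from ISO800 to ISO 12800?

4 stops

800 → 1600 → 3200 → 6400 → 12800 — count the steps: 4 stops.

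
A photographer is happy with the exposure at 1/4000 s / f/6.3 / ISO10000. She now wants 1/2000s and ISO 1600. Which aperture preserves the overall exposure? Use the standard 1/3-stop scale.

f/3.5

Shutter speed: 1/4000 → 1/3200 → 1/2500 → 1/2000 — 1 stop slower (brighter).
ISO: 10000 → 8000 → 6400 → 5000 → 4000 → 3200 → 2500 → 2000 → 1600 — 2 2/3 stops lower (darker).
Net change so far: 1 2/3 stops darker. Offset with the aperture: f/6.3 → f/5.6 → f/5 → f/4.5 → f/4 → f/3.5.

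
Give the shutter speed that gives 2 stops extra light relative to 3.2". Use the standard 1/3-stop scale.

13 s

Shutter speed: 3.2 → 4 → 5 → 6 → 8 → 10 → 13 — 2 stops slower (brighter).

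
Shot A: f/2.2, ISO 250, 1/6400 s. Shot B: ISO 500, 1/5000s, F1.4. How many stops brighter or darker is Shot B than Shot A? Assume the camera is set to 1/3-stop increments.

Aperture: f/2.2 → f/2 → f/1.8 → f/1.6 → f/1.4 — 1 1/3 stops wider (brighter).
Shutter speed: 1/6400 → 1/5000 — 1/3 stop slower (brighter).
ISO: 250 → 320 → 400 → 500 — 1 stop higher (brighter).
Net: +1 1/3 +1/3 +1 = +2 2/3 stops.

2 2/3 stops brighter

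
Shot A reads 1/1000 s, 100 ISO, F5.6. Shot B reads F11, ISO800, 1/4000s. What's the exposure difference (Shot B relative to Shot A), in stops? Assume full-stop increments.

1 stop darker

Aperture: f/5.6 → f/8 → f/11 — 2 stops smaller aperture (darker).
Shutter speed: 1/1000 → 1/2000 → 1/4000 — 2 stops faster (darker).
ISO: 100 → 200 → 400 → 800 — 3 stops raised (brighter).
Net: −2 −2 +3 = −1 stop.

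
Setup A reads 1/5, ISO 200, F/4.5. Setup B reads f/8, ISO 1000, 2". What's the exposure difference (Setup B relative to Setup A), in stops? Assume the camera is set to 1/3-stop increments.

Aperture: f/4.5 → f/5 → f/5.6 → f/6.3 → f/7.1 → f/8 — 1 2/3 stops narrower (darker).
Shutter speed: 1/5 → 1/4 → 0.3 → 0.4 → 0.5 → 0.6 → 0.8 → 1 → 1.3 → 1.6 → 2 — 3 1/3 stops slower (brighter).
ISO: 200 → 250 → 320 → 400 → 500 → 640 → 800 → 1000 — 2 1/3 stops raised (brighter).
Net: −1 2/3 +3 1/3 +2 1/3 = +4 stops.

4 stops brighter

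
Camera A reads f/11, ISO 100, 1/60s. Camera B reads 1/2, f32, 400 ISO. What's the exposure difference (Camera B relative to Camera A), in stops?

4 stops brighter

Aperture: f/11 → f/16 → f/22 → f/32 — 3 stops smaller aperture (darker).
Shutter speed: 1/60 → 1/30 → 1/15 → 1/8 → 1/4 → 1/2 — 5 stops slower (brighter).
ISO: 100 → 200 → 400 — 2 stops raised (brighter).
Net: −3 +5 +2 = +4 stops.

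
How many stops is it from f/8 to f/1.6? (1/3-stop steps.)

4 2/3 stops

f/8 → f/7.1 → f/6.3 → f/5.6 → f/5 → f/4.5 → f/4 → f/3.5 → f/3.2 → f/2.8 → f/2.5 → f/2.2 → f/2 → f/1.8 → f/1.6 — count the steps: 14 third-stops = 4 2/3 stops.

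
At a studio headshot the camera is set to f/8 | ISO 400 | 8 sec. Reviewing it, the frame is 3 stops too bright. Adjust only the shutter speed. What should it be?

Overexposed by 3 stops → need 3 stops darker.
Shutter speed: 8 → 4 → 2 → 1.

1 s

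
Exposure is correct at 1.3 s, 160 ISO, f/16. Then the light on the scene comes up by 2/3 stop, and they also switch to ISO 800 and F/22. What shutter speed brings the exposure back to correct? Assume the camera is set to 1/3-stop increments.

Scene light: 2/3 stop brighter.
ISO: 160 → 200 → 250 → 320 → 400 → 500 → 640 → 800 — 2 1/3 stops raised (brighter).
Aperture: f/16 → f/18 → f/20 → f/22 — 1 stop smaller aperture (darker).
Net so far: 2 stops brighter. Shutter speed: 1.3 → 1 → 0.8 → 0.6 → 0.5 → 0.4 → 0.3.

0.3 s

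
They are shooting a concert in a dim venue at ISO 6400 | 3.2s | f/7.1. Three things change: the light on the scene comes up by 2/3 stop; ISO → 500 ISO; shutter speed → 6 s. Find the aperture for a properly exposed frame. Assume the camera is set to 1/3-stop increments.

Scene light: 2/3 stop brighter.
ISO: 6400 → 5000 → 4000 → 3200 → 2500 → 2000 → 1600 → 1250 → 1000 → 800 → 640 → 500 — 3 2/3 stops dropped (darker).
Shutter speed: 3.2 → 4 → 5 → 6 — 1 stop slower (brighter).
Net so far: 2 stops darker. Aperture: f/7.1 → f/6.3 → f/5.6 → f/5 → f/4.5 → f/4 → f/3.5.

f/3.5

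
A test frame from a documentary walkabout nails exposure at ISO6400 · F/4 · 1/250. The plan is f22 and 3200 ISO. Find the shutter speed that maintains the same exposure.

1/4s

Aperture: f/4 → f/5.6 → f/8 → f/11 → f/16 → f/22 — 5 stops smaller aperture (darker).
ISO: 6400 → 3200 — 1 stop lower (darker).
Net change so far: 6 stops darker. Offset with the shutter speed: 1/250 → 1/125 → 1/60 → 1/30 → 1/15 → 1/8 → 1/4.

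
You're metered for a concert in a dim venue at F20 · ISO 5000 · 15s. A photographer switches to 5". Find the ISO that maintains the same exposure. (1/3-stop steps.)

Shutter speed: 15 → 13 → 10 → 8 → 6 → 5 — 1 2/3 stops faster (darker).
Need 1 2/3 stops brighter from the ISO: 5000 → 6400 → 8000 → 10000 → 12800 → 16000.

ISO 16000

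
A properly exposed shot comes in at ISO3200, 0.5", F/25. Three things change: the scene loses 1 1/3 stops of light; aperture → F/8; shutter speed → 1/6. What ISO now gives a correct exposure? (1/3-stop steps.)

Scene light: 1 1/3 stops darker.
Aperture: f/25 → f/22 → f/20 → f/18 → f/16 → f/14 → f/13 → f/11 → f/10 → f/9 → f/8 — 3 1/3 stops wider (brighter).
Shutter speed: 0.5 → 0.4 → 0.3 → 1/4 → 1/5 → 1/6 — 1 2/3 stops shorter (darker).
Net so far: 1/3 stop brighter. ISO: 3200 → 2500.

ISO 2500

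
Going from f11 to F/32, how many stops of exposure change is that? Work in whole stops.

f/11 → f/16 → f/22 → f/32 — count the steps: 3 stops.

3 stops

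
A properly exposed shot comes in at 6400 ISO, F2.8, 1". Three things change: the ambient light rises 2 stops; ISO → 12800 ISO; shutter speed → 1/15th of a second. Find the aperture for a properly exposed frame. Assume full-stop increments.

f/2

Scene light: 2 stops brighter.
ISO: 6400 → 12800 — 1 stop raised (brighter).
Shutter speed: 1 → 1/2 → 1/4 → 1/8 → 1/15 — 4 stops faster (darker).
Net so far: 1 stop darker. Aperture: f/2.8 → f/2.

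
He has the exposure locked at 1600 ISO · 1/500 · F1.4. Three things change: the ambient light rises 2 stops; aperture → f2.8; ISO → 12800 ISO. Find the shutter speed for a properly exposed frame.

Scene light: 2 stops brighter.
Aperture: f/1.4 → f/2 → f/2.8 — 2 stops stopped down (darker).
ISO: 1600 → 3200 → 6400 → 12800 — 3 stops higher (brighter).
Net so far: 3 stops brighter. Shutter speed: 1/500 → 1/1000 → 1/2000 → 1/4000.

1/4000s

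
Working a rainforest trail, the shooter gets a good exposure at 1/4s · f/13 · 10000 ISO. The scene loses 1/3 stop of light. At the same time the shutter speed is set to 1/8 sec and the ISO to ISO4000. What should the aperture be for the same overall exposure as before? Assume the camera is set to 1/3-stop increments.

Scene light: 1/3 stop darker.
Shutter speed: 1/4 → 1/5 → 1/6 → 1/8 — 1 stop shorter (darker).
ISO: 10000 → 8000 → 6400 → 5000 → 4000 — 1 1/3 stops dropped (darker).
Net so far: 2 2/3 stops darker. Aperture: f/13 → f/11 → f/10 → f/9 → f/8 → f/7.1 → f/6.3 → f/5.6 → f/5.

f/5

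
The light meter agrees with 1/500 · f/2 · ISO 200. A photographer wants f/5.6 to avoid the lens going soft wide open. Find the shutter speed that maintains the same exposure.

1/60s

Aperture: f/2 → f/2.8 → f/4 → f/5.6 — 3 stops stopped down (darker).
Need 3 stops brighter from the shutter speed: 1/500 → 1/250 → 1/125 → 1/60.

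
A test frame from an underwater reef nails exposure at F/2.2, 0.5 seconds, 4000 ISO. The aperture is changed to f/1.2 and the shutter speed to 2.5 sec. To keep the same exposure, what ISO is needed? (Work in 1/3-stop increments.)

ISO 250

Aperture: f/2.2 → f/2 → f/1.8 → f/1.6 → f/1.4 → f/1.2 — 1 2/3 stops larger aperture (brighter).
Shutter speed: 0.5 → 0.6 → 0.8 → 1 → 1.3 → 1.6 → 2 → 2.5 — 2 1/3 stops longer (brighter).
Net change so far: 4 stops brighter. Offset with the ISO: 4000 → 3200 → 2500 → 2000 → 1600 → 1250 → 1000 → 800 → 640 → 500 → 400 → 320 → 250.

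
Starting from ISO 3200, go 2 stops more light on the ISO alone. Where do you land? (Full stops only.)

ISO: 3200 → 6400 → 12800 — 2 stops raised (brighter).

ISO 12800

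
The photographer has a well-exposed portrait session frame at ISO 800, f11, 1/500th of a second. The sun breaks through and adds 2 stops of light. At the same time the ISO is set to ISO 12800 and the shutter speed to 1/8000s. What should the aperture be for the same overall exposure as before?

Scene light: 2 stops brighter.
ISO: 800 → 1600 → 3200 → 6400 → 12800 — 4 stops raised (brighter).
Shutter speed: 1/500 → 1/1000 → 1/2000 → 1/4000 → 1/8000 — 4 stops faster (darker).
Net so far: 2 stops brighter. Aperture: f/11 → f/16 → f/22.

f/22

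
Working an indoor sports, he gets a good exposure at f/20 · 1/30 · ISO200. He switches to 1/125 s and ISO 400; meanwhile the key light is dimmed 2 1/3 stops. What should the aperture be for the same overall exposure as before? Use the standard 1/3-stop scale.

f/6.3

Scene light: 2 1/3 stops darker.
Shutter speed: 1/30 → 1/40 → 1/50 → 1/60 → 1/80 → 1/100 → 1/125 — 2 stops shorter (darker).
ISO: 200 → 250 → 320 → 400 — 1 stop higher (brighter).
Net so far: 3 1/3 stops darker. Aperture: f/20 → f/18 → f/16 → f/14 → f/13 → f/11 → f/10 → f/9 → f/8 → f/7.1 → f/6.3.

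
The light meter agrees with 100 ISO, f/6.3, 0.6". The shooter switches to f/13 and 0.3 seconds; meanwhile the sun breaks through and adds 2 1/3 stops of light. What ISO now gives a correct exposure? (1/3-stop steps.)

ISO 160

Scene light: 2 1/3 stops brighter.
Aperture: f/6.3 → f/7.1 → f/8 → f/9 → f/10 → f/11 → f/13 — 2 stops narrower (darker).
Shutter speed: 0.6 → 0.5 → 0.4 → 0.3 — 1 stop shorter (darker).
Net so far: 2/3 stop darker. ISO: 100 → 125 → 160.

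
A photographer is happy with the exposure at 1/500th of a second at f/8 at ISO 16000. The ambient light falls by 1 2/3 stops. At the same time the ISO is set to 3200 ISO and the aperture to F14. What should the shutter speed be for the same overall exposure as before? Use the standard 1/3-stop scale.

1/10s

Scene light: 1 2/3 stops darker.
ISO: 16000 → 12800 → 10000 → 8000 → 6400 → 5000 → 4000 → 3200 — 2 1/3 stops dropped (darker).
Aperture: f/8 → f/9 → f/10 → f/11 → f/13 → f/14 — 1 2/3 stops smaller aperture (darker).
Net so far: 5 2/3 stops darker. Shutter speed: 1/500 → 1/400 → 1/320 → 1/250 → 1/200 → 1/160 → 1/125 → 1/100 → 1/80 → 1/60 → 1/50 → 1/40 → 1/30 → 1/25 → 1/20 → 1/15 → 1/13 → 1/10.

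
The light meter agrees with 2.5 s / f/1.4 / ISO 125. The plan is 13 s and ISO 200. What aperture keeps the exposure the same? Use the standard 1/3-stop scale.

f/4

Shutter speed: 2.5 → 3.2 → 4 → 5 → 6 → 8 → 10 → 13 — 2 1/3 stops longer (brighter).
ISO: 125 → 160 → 200 — 2/3 stop raised (brighter).
Net change so far: 3 stops brighter. Offset with the aperture: f/1.4 → f/1.6 → f/1.8 → f/2 → f/2.2 → f/2.5 → f/2.8 → f/3.2 → f/3.5 → f/4.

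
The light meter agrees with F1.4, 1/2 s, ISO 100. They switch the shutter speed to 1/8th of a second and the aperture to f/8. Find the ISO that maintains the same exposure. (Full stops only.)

ISO 12800

Shutter speed: 1/2 → 1/4 → 1/8 — 2 stops shorter (darker).
Aperture: f/1.4 → f/2 → f/2.8 → f/4 → f/5.6 → f/8 — 5 stops narrower (darker).
Net change so far: 7 stops darker. Offset with the ISO: 100 → 200 → 400 → 800 → 1600 → 3200 → 6400 → 12800.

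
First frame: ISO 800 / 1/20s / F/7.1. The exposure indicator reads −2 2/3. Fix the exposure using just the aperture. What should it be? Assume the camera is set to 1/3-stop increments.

f/2.8

Underexposed by 2 2/3 stops → need 2 2/3 stops brighter.
Aperture: f/7.1 → f/6.3 → f/5.6 → f/5 → f/4.5 → f/4 → f/3.5 → f/3.2 → f/2.8.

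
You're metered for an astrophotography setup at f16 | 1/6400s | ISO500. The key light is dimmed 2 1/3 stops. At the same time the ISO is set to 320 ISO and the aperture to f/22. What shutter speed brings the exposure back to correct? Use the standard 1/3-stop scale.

1/400s

Scene light: 2 1/3 stops darker.
ISO: 500 → 400 → 320 — 2/3 stop dropped (darker).
Aperture: f/16 → f/18 → f/20 → f/22 — 1 stop stopped down (darker).
Net so far: 4 stops darker. Shutter speed: 1/6400 → 1/5000 → 1/4000 → 1/3200 → 1/2500 → 1/2000 → 1/1600 → 1/1250 → 1/1000 → 1/800 → 1/640 → 1/500 → 1/400.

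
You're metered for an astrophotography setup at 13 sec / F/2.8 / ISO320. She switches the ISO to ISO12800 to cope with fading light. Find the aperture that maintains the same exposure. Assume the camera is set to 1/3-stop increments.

f/18

ISO: 320 → 400 → 500 → 640 → 800 → 1000 → 1250 → 1600 → 2000 → 2500 → 3200 → 4000 → 5000 → 6400 → 8000 → 10000 → 12800 — 5 1/3 stops raised (brighter).
Need 5 1/3 stops darker from the aperture: f/2.8 → f/3.2 → f/3.5 → f/4 → f/4.5 → f/5 → f/5.6 → f/6.3 → f/7.1 → f/8 → f/9 → f/10 → f/11 → f/13 → f/14 → f/16 → f/18.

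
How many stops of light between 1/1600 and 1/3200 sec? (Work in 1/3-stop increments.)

1/1600 → 1/2000 → 1/2500 → 1/3200 — count the steps: 3 third-stops = 1 stop.

1 stop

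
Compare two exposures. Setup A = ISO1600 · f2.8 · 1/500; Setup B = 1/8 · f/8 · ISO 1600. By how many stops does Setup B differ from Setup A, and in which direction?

3 stops brighter

Aperture: f/2.8 → f/4 → f/5.6 → f/8 — 3 stops stopped down (darker).
Shutter speed: 1/500 → 1/250 → 1/125 → 1/60 → 1/30 → 1/15 → 1/8 — 6 stops longer (brighter).
ISO: unchanged.
Net: −3 +6 = +3 stops.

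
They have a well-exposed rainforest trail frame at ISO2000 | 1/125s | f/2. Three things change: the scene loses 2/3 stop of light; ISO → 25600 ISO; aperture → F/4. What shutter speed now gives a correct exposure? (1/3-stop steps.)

1/250s

Scene light: 2/3 stop darker.
ISO: 2000 → 2500 → 3200 → 4000 → 5000 → 6400 → 8000 → 10000 → 12800 → 16000 → 20000 → 25600 — 3 2/3 stops higher (brighter).
Aperture: f/2 → f/2.2 → f/2.5 → f/2.8 → f/3.2 → f/3.5 → f/4 — 2 stops stopped down (darker).
Net so far: 1 stop brighter. Shutter speed: 1/125 → 1/160 → 1/200 → 1/250.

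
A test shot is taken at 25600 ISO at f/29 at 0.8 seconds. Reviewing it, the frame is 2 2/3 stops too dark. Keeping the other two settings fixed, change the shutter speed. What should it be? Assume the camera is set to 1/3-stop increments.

Underexposed by 2 2/3 stops → need 2 2/3 stops brighter.
Shutter speed: 0.8 → 1 → 1.3 → 1.6 → 2 → 2.5 → 3.2 → 4 → 5.

5 s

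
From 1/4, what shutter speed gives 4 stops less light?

1/60s

Shutter speed: 1/4 → 1/8 → 1/15 → 1/30 → 1/60 — 4 stops shorter (darker).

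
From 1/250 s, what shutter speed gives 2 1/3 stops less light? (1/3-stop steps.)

Shutter speed: 1/250 → 1/320 → 1/400 → 1/500 → 1/640 → 1/800 → 1/1000 → 1/1250 — 2 1/3 stops faster (darker).

1/1250s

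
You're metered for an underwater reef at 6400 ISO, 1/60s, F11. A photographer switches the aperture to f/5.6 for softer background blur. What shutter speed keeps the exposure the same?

Aperture: f/11 → f/8 → f/5.6 — 2 stops wider (brighter).
Need 2 stops darker from the shutter speed: 1/60 → 1/125 → 1/250.

1/250s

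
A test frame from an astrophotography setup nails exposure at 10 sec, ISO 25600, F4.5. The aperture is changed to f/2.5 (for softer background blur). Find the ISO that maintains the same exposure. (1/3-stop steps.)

Aperture: f/4.5 → f/4 → f/3.5 → f/3.2 → f/2.8 → f/2.5 — 1 2/3 stops opened up (brighter).
Need 1 2/3 stops darker from the ISO: 25600 → 20000 → 16000 → 12800 → 10000 → 8000.

ISO 8000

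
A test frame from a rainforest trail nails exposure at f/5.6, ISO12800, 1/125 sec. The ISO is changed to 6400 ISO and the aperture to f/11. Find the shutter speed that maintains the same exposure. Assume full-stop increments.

ISO: 12800 → 6400 — 1 stop dropped (darker).
Aperture: f/5.6 → f/8 → f/11 — 2 stops narrower (darker).
Net change so far: 3 stops darker. Offset with the shutter speed: 1/125 → 1/60 → 1/30 → 1/15.

1/15s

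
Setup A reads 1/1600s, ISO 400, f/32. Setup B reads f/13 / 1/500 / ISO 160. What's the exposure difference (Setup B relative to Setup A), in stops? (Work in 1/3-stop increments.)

Aperture: f/32 → f/29 → f/25 → f/22 → f/20 → f/18 → f/16 → f/14 → f/13 — 2 2/3 stops opened up (brighter).
Shutter speed: 1/1600 → 1/1250 → 1/1000 → 1/800 → 1/640 → 1/500 — 1 2/3 stops longer (brighter).
ISO: 400 → 320 → 250 → 200 → 160 — 1 1/3 stops lower (darker).
Net: +2 2/3 +1 2/3 −1 1/3 = +3 stops.

3 stops brighter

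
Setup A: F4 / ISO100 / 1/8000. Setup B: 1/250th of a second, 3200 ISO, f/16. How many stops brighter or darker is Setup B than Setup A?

6 stops brighter

Aperture: f/4 → f/5.6 → f/8 → f/11 → f/16 — 4 stops narrower (darker).
Shutter speed: 1/8000 → 1/4000 → 1/2000 → 1/1000 → 1/500 → 1/250 — 5 stops slower (brighter).
ISO: 100 → 200 → 400 → 800 → 1600 → 3200 — 5 stops raised (brighter).
Net: −4 +5 +5 = +6 stops.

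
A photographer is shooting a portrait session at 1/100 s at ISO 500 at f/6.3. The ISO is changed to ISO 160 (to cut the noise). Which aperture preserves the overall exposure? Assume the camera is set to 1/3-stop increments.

ISO: 500 → 400 → 320 → 250 → 200 → 160 — 1 2/3 stops dropped (darker).
Need 1 2/3 stops brighter from the aperture: f/6.3 → f/5.6 → f/5 → f/4.5 → f/4 → f/3.5.

f/3.5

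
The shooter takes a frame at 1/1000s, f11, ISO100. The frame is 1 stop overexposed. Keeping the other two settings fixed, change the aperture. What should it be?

Overexposed by 1 stop → need 1 stop darker.
Aperture: f/11 → f/16.

f/16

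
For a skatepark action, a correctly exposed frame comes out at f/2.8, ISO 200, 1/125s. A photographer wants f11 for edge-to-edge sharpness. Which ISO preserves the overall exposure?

Aperture: f/2.8 → f/4 → f/5.6 → f/8 → f/11 — 4 stops stopped down (darker).
Need 4 stops brighter from the ISO: 200 → 400 → 800 → 1600 → 3200.

ISO 3200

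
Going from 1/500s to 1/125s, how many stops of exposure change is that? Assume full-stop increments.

1/500 → 1/250 → 1/125 — count the steps: 2 stops.

2 stops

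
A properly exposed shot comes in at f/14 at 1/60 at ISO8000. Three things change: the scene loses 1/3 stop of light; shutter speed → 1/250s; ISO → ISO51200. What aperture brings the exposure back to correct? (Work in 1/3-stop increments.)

Scene light: 1/3 stop darker.
Shutter speed: 1/60 → 1/80 → 1/100 → 1/125 → 1/160 → 1/200 → 1/250 — 2 stops faster (darker).
ISO: 8000 → 10000 → 12800 → 16000 → 20000 → 25600 → 32000 → 40000 → 51200 — 2 2/3 stops higher (brighter).
Net so far: 1/3 stop brighter. Aperture: f/14 → f/16.

f/16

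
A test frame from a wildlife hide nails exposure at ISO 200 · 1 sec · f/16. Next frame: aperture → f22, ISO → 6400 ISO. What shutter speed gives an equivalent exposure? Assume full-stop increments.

Aperture: f/16 → f/22 — 1 stop narrower (darker).
ISO: 200 → 400 → 800 → 1600 → 3200 → 6400 — 5 stops raised (brighter).
Net change so far: 4 stops brighter. Offset with the shutter speed: 1 → 1/2 → 1/4 → 1/8 → 1/15.

1/15s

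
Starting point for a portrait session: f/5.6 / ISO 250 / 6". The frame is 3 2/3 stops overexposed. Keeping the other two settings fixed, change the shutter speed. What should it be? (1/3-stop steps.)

0.5 s

Overexposed by 3 2/3 stops → need 3 2/3 stops darker.
Shutter speed: 6 → 5 → 4 → 3.2 → 2.5 → 2 → 1.6 → 1.3 → 1 → 0.8 → 0.6 → 0.5.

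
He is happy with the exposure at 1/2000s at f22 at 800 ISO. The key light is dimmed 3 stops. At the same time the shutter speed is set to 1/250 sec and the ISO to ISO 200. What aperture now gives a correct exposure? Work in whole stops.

f/11

Scene light: 3 stops darker.
Shutter speed: 1/2000 → 1/1000 → 1/500 → 1/250 — 3 stops longer (brighter).
ISO: 800 → 400 → 200 — 2 stops dropped (darker).
Net so far: 2 stops darker. Aperture: f/22 → f/16 → f/11.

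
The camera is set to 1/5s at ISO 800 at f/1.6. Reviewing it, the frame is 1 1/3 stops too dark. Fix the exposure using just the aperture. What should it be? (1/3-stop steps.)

f/1.0

Underexposed by 1 1/3 stops → need 1 1/3 stops brighter.
Aperture: f/1.6 → f/1.4 → f/1.2 → f/1.1 → f/1.0.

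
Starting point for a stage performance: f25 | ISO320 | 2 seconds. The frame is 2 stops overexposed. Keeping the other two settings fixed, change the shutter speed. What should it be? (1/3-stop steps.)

0.5 s

Overexposed by 2 stops → need 2 stops darker.
Shutter speed: 2 → 1.6 → 1.3 → 1 → 0.8 → 0.6 → 0.5.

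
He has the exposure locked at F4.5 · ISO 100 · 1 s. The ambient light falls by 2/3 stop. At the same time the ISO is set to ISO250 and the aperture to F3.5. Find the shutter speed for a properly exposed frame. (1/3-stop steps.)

Scene light: 2/3 stop darker.
ISO: 100 → 125 → 160 → 200 → 250 — 1 1/3 stops higher (brighter).
Aperture: f/4.5 → f/4 → f/3.5 — 2/3 stop larger aperture (brighter).
Net so far: 1 1/3 stops brighter. Shutter speed: 1 → 0.8 → 0.6 → 0.5 → 0.4.

0.4 s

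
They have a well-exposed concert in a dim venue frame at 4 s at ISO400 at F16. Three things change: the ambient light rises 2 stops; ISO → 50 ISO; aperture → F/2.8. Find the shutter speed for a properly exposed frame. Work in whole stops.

Scene light: 2 stops brighter.
ISO: 400 → 200 → 100 → 50 — 3 stops lower (darker).
Aperture: f/16 → f/11 → f/8 → f/5.6 → f/4 → f/2.8 — 5 stops larger aperture (brighter).
Net so far: 4 stops brighter. Shutter speed: 4 → 2 → 1 → 1/2 → 1/4.

1/4s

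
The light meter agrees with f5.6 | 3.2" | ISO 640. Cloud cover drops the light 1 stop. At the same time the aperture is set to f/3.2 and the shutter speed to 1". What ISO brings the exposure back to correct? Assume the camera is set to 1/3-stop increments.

Scene light: 1 stop darker.
Aperture: f/5.6 → f/5 → f/4.5 → f/4 → f/3.5 → f/3.2 — 1 2/3 stops wider (brighter).
Shutter speed: 3.2 → 2.5 → 2 → 1.6 → 1.3 → 1 — 1 2/3 stops shorter (darker).
Net so far: 1 stop darker. ISO: 640 → 800 → 1000 → 1250.

ISO 1250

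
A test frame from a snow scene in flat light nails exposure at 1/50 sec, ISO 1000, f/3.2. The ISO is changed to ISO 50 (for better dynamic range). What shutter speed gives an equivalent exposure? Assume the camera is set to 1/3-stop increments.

ISO: 1000 → 800 → 640 → 500 → 400 → 320 → 250 → 200 → 160 → 125 → 100 → 80 → 64 → 50 — 4 1/3 stops dropped (darker).
Need 4 1/3 stops brighter from the shutter speed: 1/50 → 1/40 → 1/30 → 1/25 → 1/20 → 1/15 → 1/13 → 1/10 → 1/8 → 1/6 → 1/5 → 1/4 → 0.3 → 0.4.

0.4 s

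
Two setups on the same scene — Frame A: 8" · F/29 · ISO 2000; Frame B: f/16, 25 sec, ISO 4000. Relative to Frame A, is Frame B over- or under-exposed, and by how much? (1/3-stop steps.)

Aperture: f/29 → f/25 → f/22 → f/20 → f/18 → f/16 — 1 2/3 stops larger aperture (brighter).
Shutter speed: 8 → 10 → 13 → 15 → 20 → 25 — 1 2/3 stops slower (brighter).
ISO: 2000 → 2500 → 3200 → 4000 — 1 stop raised (brighter).
Net: +1 2/3 +1 2/3 +1 = +4 1/3 stops.

4 1/3 stops brighter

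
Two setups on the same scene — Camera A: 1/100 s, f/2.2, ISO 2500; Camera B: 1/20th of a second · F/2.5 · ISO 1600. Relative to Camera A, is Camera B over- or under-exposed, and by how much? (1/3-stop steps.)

Aperture: f/2.2 → f/2.5 — 1/3 stop smaller aperture (darker).
Shutter speed: 1/100 → 1/80 → 1/60 → 1/50 → 1/40 → 1/30 → 1/25 → 1/20 — 2 1/3 stops longer (brighter).
ISO: 2500 → 2000 → 1600 — 2/3 stop lower (darker).
Net: −1/3 +2 1/3 −2/3 = +1 1/3 stops.

1 1/3 stops brighter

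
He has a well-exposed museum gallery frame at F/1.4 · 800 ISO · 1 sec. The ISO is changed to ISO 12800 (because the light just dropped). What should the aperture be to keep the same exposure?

f/5.6

ISO: 800 → 1600 → 3200 → 6400 → 12800 — 4 stops raised (brighter).
Need 4 stops darker from the aperture: f/1.4 → f/2 → f/2.8 → f/4 → f/5.6.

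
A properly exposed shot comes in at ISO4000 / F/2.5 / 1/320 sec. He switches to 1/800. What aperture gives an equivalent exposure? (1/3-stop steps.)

f/1.6

Shutter speed: 1/320 → 1/400 → 1/500 → 1/640 → 1/800 — 1 1/3 stops faster (darker).
Need 1 1/3 stops brighter from the aperture: f/2.5 → f/2.2 → f/2 → f/1.8 → f/1.6.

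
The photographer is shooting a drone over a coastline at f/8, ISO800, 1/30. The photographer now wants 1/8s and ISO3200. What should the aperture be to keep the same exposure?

f/32

Shutter speed: 1/30 → 1/15 → 1/8 — 2 stops longer (brighter).
ISO: 800 → 1600 → 3200 — 2 stops raised (brighter).
Net change so far: 4 stops brighter. Offset with the aperture: f/8 → f/11 → f/16 → f/22 → f/32.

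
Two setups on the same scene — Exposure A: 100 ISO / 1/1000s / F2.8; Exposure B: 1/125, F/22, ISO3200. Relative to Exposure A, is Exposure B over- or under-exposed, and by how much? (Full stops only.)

Aperture: f/2.8 → f/4 → f/5.6 → f/8 → f/11 → f/16 → f/22 — 6 stops stopped down (darker).
Shutter speed: 1/1000 → 1/500 → 1/250 → 1/125 — 3 stops longer (brighter).
ISO: 100 → 200 → 400 → 800 → 1600 → 3200 — 5 stops higher (brighter).
Net: −6 +3 +5 = +2 stops.

2 stops brighter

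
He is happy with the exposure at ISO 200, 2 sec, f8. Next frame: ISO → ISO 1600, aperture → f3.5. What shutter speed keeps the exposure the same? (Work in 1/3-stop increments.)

ISO: 200 → 250 → 320 → 400 → 500 → 640 → 800 → 1000 → 1250 → 1600 — 3 stops raised (brighter).
Aperture: f/8 → f/7.1 → f/6.3 → f/5.6 → f/5 → f/4.5 → f/4 → f/3.5 — 2 1/3 stops opened up (brighter).
Net change so far: 5 1/3 stops brighter. Offset with the shutter speed: 2 → 1.6 → 1.3 → 1 → 0.8 → 0.6 → 0.5 → 0.4 → 0.3 → 1/4 → 1/5 → 1/6 → 1/8 → 1/10 → 1/13 → 1/15 → 1/20.

1/20s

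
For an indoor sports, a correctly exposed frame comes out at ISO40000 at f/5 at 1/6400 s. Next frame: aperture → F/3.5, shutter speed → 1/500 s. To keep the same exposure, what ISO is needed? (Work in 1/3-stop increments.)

ISO 1600

Aperture: f/5 → f/4.5 → f/4 → f/3.5 — 1 stop larger aperture (brighter).
Shutter speed: 1/6400 → 1/5000 → 1/4000 → 1/3200 → 1/2500 → 1/2000 → 1/1600 → 1/1250 → 1/1000 → 1/800 → 1/640 → 1/500 — 3 2/3 stops slower (brighter).
Net change so far: 4 2/3 stops brighter. Offset with the ISO: 40000 → 32000 → 25600 → 20000 → 16000 → 12800 → 10000 → 8000 → 6400 → 5000 → 4000 → 3200 → 2500 → 2000 → 1600.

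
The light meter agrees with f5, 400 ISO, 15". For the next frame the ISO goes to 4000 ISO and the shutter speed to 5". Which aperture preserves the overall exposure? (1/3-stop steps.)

f/9

ISO: 400 → 500 → 640 → 800 → 1000 → 1250 → 1600 → 2000 → 2500 → 3200 → 4000 — 3 1/3 stops higher (brighter).
Shutter speed: 15 → 13 → 10 → 8 → 6 → 5 — 1 2/3 stops faster (darker).
Net change so far: 1 2/3 stops brighter. Offset with the aperture: f/5 → f/5.6 → f/6.3 → f/7.1 → f/8 → f/9.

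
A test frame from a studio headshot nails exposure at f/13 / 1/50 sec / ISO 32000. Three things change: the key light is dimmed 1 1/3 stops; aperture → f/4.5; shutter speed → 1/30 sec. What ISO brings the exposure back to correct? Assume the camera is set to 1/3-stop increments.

Scene light: 1 1/3 stops darker.
Aperture: f/13 → f/11 → f/10 → f/9 → f/8 → f/7.1 → f/6.3 → f/5.6 → f/5 → f/4.5 — 3 stops wider (brighter).
Shutter speed: 1/50 → 1/40 → 1/30 — 2/3 stop slower (brighter).
Net so far: 2 1/3 stops brighter. ISO: 32000 → 25600 → 20000 → 16000 → 12800 → 10000 → 8000 → 6400.

ISO 6400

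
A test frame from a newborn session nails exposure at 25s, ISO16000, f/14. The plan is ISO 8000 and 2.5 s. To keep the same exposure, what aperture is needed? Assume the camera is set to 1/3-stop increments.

ISO: 16000 → 12800 → 10000 → 8000 — 1 stop lower (darker).
Shutter speed: 25 → 20 → 15 → 13 → 10 → 8 → 6 → 5 → 4 → 3.2 → 2.5 — 3 1/3 stops shorter (darker).
Net change so far: 4 1/3 stops darker. Offset with the aperture: f/14 → f/13 → f/11 → f/10 → f/9 → f/8 → f/7.1 → f/6.3 → f/5.6 → f/5 → f/4.5 → f/4 → f/3.5 → f/3.2.

f/3.2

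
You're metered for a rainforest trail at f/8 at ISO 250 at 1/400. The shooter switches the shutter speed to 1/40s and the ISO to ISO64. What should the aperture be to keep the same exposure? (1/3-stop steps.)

f/13

Shutter speed: 1/400 → 1/320 → 1/250 → 1/200 → 1/160 → 1/125 → 1/100 → 1/80 → 1/60 → 1/50 → 1/40 — 3 1/3 stops longer (brighter).
ISO: 250 → 200 → 160 → 125 → 100 → 80 → 64 — 2 stops dropped (darker).
Net change so far: 1 1/3 stops brighter. Offset with the aperture: f/8 → f/9 → f/10 → f/11 → f/13.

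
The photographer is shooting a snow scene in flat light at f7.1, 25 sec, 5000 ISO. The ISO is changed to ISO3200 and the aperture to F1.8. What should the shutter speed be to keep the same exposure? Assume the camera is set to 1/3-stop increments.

ISO: 5000 → 4000 → 3200 — 2/3 stop lower (darker).
Aperture: f/7.1 → f/6.3 → f/5.6 → f/5 → f/4.5 → f/4 → f/3.5 → f/3.2 → f/2.8 → f/2.5 → f/2.2 → f/2 → f/1.8 — 4 stops larger aperture (brighter).
Net change so far: 3 1/3 stops brighter. Offset with the shutter speed: 25 → 20 → 15 → 13 → 10 → 8 → 6 → 5 → 4 → 3.2 → 2.5.

2.5 s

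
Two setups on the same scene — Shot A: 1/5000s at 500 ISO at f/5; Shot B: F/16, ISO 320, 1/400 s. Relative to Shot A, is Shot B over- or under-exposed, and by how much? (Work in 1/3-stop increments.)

Aperture: f/5 → f/5.6 → f/6.3 → f/7.1 → f/8 → f/9 → f/10 → f/11 → f/13 → f/14 → f/16 — 3 1/3 stops smaller aperture (darker).
Shutter speed: 1/5000 → 1/4000 → 1/3200 → 1/2500 → 1/2000 → 1/1600 → 1/1250 → 1/1000 → 1/800 → 1/640 → 1/500 → 1/400 — 3 2/3 stops longer (brighter).
ISO: 500 → 400 → 320 — 2/3 stop lower (darker).
Net: −3 1/3 +3 2/3 −2/3 = −1/3 stops.

1/3 stop darker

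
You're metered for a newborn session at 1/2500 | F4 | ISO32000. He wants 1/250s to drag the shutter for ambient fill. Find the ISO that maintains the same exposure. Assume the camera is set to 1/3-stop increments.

ISO 3200

Shutter speed: 1/2500 → 1/2000 → 1/1600 → 1/1250 → 1/1000 → 1/800 → 1/640 → 1/500 → 1/400 → 1/320 → 1/250 — 3 1/3 stops longer (brighter).
Need 3 1/3 stops darker from the ISO: 32000 → 25600 → 20000 → 16000 → 12800 → 10000 → 8000 → 6400 → 5000 → 4000 → 3200.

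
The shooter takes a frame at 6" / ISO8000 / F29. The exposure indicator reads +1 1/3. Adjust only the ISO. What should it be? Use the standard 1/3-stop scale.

Overexposed by 1 1/3 stops → need 1 1/3 stops darker.
ISO: 8000 → 6400 → 5000 → 4000 → 3200.

ISO 3200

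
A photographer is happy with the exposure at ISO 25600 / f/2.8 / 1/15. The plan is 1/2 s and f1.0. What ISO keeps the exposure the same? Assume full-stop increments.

Shutter speed: 1/15 → 1/8 → 1/4 → 1/2 — 3 stops slower (brighter).
Aperture: f/2.8 → f/2 → f/1.4 → f/1.0 — 3 stops opened up (brighter).
Net change so far: 6 stops brighter. Offset with the ISO: 25600 → 12800 → 6400 → 3200 → 1600 → 800 → 400.

ISO 400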